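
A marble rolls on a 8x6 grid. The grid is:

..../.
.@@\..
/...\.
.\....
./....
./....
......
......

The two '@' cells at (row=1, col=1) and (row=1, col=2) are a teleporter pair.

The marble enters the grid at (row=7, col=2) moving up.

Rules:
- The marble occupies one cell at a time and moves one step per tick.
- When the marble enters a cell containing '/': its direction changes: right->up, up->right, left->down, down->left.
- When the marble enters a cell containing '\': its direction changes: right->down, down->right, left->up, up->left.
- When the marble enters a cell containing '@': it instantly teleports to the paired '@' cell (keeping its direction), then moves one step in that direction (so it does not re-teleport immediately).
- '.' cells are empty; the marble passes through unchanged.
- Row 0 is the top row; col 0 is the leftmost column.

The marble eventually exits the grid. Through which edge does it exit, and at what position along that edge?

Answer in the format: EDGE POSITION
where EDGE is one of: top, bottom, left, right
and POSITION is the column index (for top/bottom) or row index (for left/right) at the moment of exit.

Step 1: enter (7,2), '.' pass, move up to (6,2)
Step 2: enter (6,2), '.' pass, move up to (5,2)
Step 3: enter (5,2), '.' pass, move up to (4,2)
Step 4: enter (4,2), '.' pass, move up to (3,2)
Step 5: enter (3,2), '.' pass, move up to (2,2)
Step 6: enter (2,2), '.' pass, move up to (1,2)
Step 7: enter (1,2), '@' teleport (1,2)->(1,1), also enter (1,1), move up to (0,1)
Step 8: enter (0,1), '.' pass, move up to (-1,1)
Step 9: at (-1,1) — EXIT via top edge, pos 1

Answer: top 1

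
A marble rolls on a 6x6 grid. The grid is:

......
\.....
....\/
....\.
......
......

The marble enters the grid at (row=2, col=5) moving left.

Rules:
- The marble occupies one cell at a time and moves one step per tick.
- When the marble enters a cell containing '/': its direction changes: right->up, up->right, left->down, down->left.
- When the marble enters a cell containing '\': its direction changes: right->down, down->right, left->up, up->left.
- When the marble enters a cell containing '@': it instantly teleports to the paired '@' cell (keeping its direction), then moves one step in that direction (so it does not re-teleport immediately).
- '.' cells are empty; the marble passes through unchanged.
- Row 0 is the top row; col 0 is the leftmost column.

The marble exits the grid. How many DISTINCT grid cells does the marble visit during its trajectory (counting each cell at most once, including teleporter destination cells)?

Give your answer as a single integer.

Answer: 4

Derivation:
Step 1: enter (2,5), '/' deflects left->down, move down to (3,5)
Step 2: enter (3,5), '.' pass, move down to (4,5)
Step 3: enter (4,5), '.' pass, move down to (5,5)
Step 4: enter (5,5), '.' pass, move down to (6,5)
Step 5: at (6,5) — EXIT via bottom edge, pos 5
Distinct cells visited: 4 (path length 4)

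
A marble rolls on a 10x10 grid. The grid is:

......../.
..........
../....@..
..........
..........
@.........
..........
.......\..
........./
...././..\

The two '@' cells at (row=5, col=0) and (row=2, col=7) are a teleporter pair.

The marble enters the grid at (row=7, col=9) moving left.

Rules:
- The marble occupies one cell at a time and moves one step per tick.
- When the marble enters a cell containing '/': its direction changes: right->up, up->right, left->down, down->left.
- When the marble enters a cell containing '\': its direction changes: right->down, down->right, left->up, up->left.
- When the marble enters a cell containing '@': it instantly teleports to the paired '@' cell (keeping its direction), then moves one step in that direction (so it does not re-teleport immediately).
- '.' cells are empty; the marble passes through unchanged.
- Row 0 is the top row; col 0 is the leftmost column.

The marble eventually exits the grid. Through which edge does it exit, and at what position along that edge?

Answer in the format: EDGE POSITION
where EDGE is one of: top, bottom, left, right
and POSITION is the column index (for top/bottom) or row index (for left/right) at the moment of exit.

Answer: top 0

Derivation:
Step 1: enter (7,9), '.' pass, move left to (7,8)
Step 2: enter (7,8), '.' pass, move left to (7,7)
Step 3: enter (7,7), '\' deflects left->up, move up to (6,7)
Step 4: enter (6,7), '.' pass, move up to (5,7)
Step 5: enter (5,7), '.' pass, move up to (4,7)
Step 6: enter (4,7), '.' pass, move up to (3,7)
Step 7: enter (3,7), '.' pass, move up to (2,7)
Step 8: enter (2,7), '@' teleport (2,7)->(5,0), also enter (5,0), move up to (4,0)
Step 9: enter (4,0), '.' pass, move up to (3,0)
Step 10: enter (3,0), '.' pass, move up to (2,0)
Step 11: enter (2,0), '.' pass, move up to (1,0)
Step 12: enter (1,0), '.' pass, move up to (0,0)
Step 13: enter (0,0), '.' pass, move up to (-1,0)
Step 14: at (-1,0) — EXIT via top edge, pos 0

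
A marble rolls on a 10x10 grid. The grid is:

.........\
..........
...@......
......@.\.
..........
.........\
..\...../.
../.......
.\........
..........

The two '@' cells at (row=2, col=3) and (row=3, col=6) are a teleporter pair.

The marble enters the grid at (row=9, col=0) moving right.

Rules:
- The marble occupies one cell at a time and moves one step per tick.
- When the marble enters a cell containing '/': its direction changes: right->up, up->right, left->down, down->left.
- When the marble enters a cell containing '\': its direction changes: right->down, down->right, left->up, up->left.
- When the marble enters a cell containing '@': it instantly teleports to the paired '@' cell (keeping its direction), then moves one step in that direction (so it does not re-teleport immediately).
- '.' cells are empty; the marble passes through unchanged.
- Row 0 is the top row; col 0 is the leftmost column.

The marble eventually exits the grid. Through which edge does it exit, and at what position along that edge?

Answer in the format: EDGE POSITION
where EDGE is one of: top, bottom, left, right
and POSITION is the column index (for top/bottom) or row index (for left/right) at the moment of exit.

Answer: right 9

Derivation:
Step 1: enter (9,0), '.' pass, move right to (9,1)
Step 2: enter (9,1), '.' pass, move right to (9,2)
Step 3: enter (9,2), '.' pass, move right to (9,3)
Step 4: enter (9,3), '.' pass, move right to (9,4)
Step 5: enter (9,4), '.' pass, move right to (9,5)
Step 6: enter (9,5), '.' pass, move right to (9,6)
Step 7: enter (9,6), '.' pass, move right to (9,7)
Step 8: enter (9,7), '.' pass, move right to (9,8)
Step 9: enter (9,8), '.' pass, move right to (9,9)
Step 10: enter (9,9), '.' pass, move right to (9,10)
Step 11: at (9,10) — EXIT via right edge, pos 9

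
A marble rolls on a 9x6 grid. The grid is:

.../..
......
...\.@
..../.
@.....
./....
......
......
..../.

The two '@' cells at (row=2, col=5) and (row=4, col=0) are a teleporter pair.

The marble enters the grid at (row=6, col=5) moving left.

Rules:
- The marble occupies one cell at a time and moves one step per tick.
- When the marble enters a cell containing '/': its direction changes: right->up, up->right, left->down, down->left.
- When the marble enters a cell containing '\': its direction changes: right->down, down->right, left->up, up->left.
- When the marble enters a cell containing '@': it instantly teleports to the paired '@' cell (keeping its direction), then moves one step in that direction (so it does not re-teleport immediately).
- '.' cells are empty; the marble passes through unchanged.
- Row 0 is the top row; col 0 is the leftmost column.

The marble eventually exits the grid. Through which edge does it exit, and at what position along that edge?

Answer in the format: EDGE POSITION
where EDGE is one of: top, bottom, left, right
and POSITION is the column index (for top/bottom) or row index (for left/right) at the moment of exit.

Step 1: enter (6,5), '.' pass, move left to (6,4)
Step 2: enter (6,4), '.' pass, move left to (6,3)
Step 3: enter (6,3), '.' pass, move left to (6,2)
Step 4: enter (6,2), '.' pass, move left to (6,1)
Step 5: enter (6,1), '.' pass, move left to (6,0)
Step 6: enter (6,0), '.' pass, move left to (6,-1)
Step 7: at (6,-1) — EXIT via left edge, pos 6

Answer: left 6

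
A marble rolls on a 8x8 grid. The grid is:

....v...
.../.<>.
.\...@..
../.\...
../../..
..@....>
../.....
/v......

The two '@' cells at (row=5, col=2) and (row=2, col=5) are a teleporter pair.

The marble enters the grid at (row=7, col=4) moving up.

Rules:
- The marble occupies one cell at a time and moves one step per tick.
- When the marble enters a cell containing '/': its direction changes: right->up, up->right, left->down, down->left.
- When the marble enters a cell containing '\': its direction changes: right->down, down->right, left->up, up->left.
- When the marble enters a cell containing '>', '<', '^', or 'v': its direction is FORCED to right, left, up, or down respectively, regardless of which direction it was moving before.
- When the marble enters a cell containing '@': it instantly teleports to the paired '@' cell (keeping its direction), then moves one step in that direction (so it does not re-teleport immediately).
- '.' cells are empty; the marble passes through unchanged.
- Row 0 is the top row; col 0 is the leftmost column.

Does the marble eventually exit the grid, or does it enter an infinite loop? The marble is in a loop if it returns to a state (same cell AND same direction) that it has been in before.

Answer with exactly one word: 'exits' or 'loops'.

Step 1: enter (7,4), '.' pass, move up to (6,4)
Step 2: enter (6,4), '.' pass, move up to (5,4)
Step 3: enter (5,4), '.' pass, move up to (4,4)
Step 4: enter (4,4), '.' pass, move up to (3,4)
Step 5: enter (3,4), '\' deflects up->left, move left to (3,3)
Step 6: enter (3,3), '.' pass, move left to (3,2)
Step 7: enter (3,2), '/' deflects left->down, move down to (4,2)
Step 8: enter (4,2), '/' deflects down->left, move left to (4,1)
Step 9: enter (4,1), '.' pass, move left to (4,0)
Step 10: enter (4,0), '.' pass, move left to (4,-1)
Step 11: at (4,-1) — EXIT via left edge, pos 4

Answer: exits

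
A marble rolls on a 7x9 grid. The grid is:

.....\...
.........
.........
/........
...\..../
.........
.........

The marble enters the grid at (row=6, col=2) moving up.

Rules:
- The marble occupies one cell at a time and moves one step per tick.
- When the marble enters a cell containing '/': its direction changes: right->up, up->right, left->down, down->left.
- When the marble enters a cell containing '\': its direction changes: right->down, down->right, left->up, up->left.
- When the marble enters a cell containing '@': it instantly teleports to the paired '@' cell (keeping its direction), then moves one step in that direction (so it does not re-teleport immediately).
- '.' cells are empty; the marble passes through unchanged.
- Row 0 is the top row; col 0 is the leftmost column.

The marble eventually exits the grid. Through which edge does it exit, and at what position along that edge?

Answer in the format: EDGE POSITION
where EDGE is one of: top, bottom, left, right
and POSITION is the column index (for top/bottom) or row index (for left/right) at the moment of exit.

Answer: top 2

Derivation:
Step 1: enter (6,2), '.' pass, move up to (5,2)
Step 2: enter (5,2), '.' pass, move up to (4,2)
Step 3: enter (4,2), '.' pass, move up to (3,2)
Step 4: enter (3,2), '.' pass, move up to (2,2)
Step 5: enter (2,2), '.' pass, move up to (1,2)
Step 6: enter (1,2), '.' pass, move up to (0,2)
Step 7: enter (0,2), '.' pass, move up to (-1,2)
Step 8: at (-1,2) — EXIT via top edge, pos 2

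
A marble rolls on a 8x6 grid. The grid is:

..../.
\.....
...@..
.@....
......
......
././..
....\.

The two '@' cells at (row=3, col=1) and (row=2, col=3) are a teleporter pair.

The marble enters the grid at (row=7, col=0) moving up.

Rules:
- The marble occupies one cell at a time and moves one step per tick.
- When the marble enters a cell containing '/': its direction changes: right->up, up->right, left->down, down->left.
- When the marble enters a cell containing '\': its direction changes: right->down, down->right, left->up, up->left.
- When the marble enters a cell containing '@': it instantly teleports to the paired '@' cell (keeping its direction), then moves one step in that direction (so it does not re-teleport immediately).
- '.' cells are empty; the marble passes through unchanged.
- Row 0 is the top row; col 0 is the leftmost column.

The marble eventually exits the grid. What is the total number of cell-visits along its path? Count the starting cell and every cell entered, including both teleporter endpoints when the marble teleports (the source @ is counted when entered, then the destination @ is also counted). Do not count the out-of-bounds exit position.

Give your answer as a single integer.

Step 1: enter (7,0), '.' pass, move up to (6,0)
Step 2: enter (6,0), '.' pass, move up to (5,0)
Step 3: enter (5,0), '.' pass, move up to (4,0)
Step 4: enter (4,0), '.' pass, move up to (3,0)
Step 5: enter (3,0), '.' pass, move up to (2,0)
Step 6: enter (2,0), '.' pass, move up to (1,0)
Step 7: enter (1,0), '\' deflects up->left, move left to (1,-1)
Step 8: at (1,-1) — EXIT via left edge, pos 1
Path length (cell visits): 7

Answer: 7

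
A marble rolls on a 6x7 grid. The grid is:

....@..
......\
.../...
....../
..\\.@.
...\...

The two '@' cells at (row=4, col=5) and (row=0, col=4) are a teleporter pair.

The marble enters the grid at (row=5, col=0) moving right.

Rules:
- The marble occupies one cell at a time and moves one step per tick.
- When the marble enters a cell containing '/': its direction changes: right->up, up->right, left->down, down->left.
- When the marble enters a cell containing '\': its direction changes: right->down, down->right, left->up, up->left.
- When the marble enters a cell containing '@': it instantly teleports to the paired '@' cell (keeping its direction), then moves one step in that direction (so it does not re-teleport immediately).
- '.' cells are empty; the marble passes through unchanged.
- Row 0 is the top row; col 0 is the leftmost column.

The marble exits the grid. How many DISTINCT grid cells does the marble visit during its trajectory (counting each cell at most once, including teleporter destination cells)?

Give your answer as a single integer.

Answer: 4

Derivation:
Step 1: enter (5,0), '.' pass, move right to (5,1)
Step 2: enter (5,1), '.' pass, move right to (5,2)
Step 3: enter (5,2), '.' pass, move right to (5,3)
Step 4: enter (5,3), '\' deflects right->down, move down to (6,3)
Step 5: at (6,3) — EXIT via bottom edge, pos 3
Distinct cells visited: 4 (path length 4)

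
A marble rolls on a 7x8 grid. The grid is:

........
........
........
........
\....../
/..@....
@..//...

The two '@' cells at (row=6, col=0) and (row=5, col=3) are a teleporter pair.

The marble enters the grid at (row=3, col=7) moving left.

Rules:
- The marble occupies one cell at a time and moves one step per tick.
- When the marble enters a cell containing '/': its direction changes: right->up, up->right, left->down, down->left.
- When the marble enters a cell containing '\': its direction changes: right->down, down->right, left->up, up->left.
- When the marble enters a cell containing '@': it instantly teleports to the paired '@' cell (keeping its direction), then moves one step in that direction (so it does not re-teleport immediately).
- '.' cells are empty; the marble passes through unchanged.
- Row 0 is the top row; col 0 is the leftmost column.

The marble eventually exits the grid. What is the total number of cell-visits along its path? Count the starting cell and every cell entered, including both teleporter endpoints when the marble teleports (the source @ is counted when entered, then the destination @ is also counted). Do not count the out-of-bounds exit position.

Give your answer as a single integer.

Step 1: enter (3,7), '.' pass, move left to (3,6)
Step 2: enter (3,6), '.' pass, move left to (3,5)
Step 3: enter (3,5), '.' pass, move left to (3,4)
Step 4: enter (3,4), '.' pass, move left to (3,3)
Step 5: enter (3,3), '.' pass, move left to (3,2)
Step 6: enter (3,2), '.' pass, move left to (3,1)
Step 7: enter (3,1), '.' pass, move left to (3,0)
Step 8: enter (3,0), '.' pass, move left to (3,-1)
Step 9: at (3,-1) — EXIT via left edge, pos 3
Path length (cell visits): 8

Answer: 8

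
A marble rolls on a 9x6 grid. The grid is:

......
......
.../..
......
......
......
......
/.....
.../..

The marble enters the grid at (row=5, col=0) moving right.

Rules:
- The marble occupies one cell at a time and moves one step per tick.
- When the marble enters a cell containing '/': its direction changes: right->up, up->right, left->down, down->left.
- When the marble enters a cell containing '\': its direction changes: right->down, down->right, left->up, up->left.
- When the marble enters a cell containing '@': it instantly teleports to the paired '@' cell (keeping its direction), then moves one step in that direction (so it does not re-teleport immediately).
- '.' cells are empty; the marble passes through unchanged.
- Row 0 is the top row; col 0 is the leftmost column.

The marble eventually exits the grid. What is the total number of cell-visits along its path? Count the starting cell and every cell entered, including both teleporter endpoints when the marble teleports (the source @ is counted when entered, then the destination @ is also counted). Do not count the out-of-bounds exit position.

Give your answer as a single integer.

Answer: 6

Derivation:
Step 1: enter (5,0), '.' pass, move right to (5,1)
Step 2: enter (5,1), '.' pass, move right to (5,2)
Step 3: enter (5,2), '.' pass, move right to (5,3)
Step 4: enter (5,3), '.' pass, move right to (5,4)
Step 5: enter (5,4), '.' pass, move right to (5,5)
Step 6: enter (5,5), '.' pass, move right to (5,6)
Step 7: at (5,6) — EXIT via right edge, pos 5
Path length (cell visits): 6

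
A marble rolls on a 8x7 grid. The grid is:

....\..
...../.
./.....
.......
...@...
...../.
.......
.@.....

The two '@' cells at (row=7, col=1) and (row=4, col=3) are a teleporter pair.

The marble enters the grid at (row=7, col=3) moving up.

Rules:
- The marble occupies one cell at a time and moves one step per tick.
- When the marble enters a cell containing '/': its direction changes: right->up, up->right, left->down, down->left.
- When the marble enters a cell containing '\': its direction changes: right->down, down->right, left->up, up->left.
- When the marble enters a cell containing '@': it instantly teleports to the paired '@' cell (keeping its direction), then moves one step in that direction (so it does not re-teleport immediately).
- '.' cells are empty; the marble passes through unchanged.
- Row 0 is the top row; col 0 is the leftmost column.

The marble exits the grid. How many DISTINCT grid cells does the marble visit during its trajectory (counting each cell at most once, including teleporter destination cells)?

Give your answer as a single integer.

Answer: 15

Derivation:
Step 1: enter (7,3), '.' pass, move up to (6,3)
Step 2: enter (6,3), '.' pass, move up to (5,3)
Step 3: enter (5,3), '.' pass, move up to (4,3)
Step 4: enter (4,3), '@' teleport (4,3)->(7,1), also enter (7,1), move up to (6,1)
Step 5: enter (6,1), '.' pass, move up to (5,1)
Step 6: enter (5,1), '.' pass, move up to (4,1)
Step 7: enter (4,1), '.' pass, move up to (3,1)
Step 8: enter (3,1), '.' pass, move up to (2,1)
Step 9: enter (2,1), '/' deflects up->right, move right to (2,2)
Step 10: enter (2,2), '.' pass, move right to (2,3)
Step 11: enter (2,3), '.' pass, move right to (2,4)
Step 12: enter (2,4), '.' pass, move right to (2,5)
Step 13: enter (2,5), '.' pass, move right to (2,6)
Step 14: enter (2,6), '.' pass, move right to (2,7)
Step 15: at (2,7) — EXIT via right edge, pos 2
Distinct cells visited: 15 (path length 15)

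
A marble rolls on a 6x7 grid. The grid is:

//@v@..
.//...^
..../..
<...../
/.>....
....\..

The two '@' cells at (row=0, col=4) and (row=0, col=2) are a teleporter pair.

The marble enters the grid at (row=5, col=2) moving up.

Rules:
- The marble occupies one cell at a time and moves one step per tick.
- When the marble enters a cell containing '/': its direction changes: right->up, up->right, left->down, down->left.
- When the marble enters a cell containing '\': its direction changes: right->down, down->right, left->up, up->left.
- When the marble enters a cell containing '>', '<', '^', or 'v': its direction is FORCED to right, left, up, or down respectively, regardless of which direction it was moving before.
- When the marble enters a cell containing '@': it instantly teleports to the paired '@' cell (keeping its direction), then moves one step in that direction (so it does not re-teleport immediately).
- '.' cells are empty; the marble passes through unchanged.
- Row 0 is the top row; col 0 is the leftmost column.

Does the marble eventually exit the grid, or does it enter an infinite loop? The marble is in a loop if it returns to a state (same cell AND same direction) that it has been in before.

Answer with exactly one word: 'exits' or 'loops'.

Answer: exits

Derivation:
Step 1: enter (5,2), '.' pass, move up to (4,2)
Step 2: enter (4,2), '>' forces up->right, move right to (4,3)
Step 3: enter (4,3), '.' pass, move right to (4,4)
Step 4: enter (4,4), '.' pass, move right to (4,5)
Step 5: enter (4,5), '.' pass, move right to (4,6)
Step 6: enter (4,6), '.' pass, move right to (4,7)
Step 7: at (4,7) — EXIT via right edge, pos 4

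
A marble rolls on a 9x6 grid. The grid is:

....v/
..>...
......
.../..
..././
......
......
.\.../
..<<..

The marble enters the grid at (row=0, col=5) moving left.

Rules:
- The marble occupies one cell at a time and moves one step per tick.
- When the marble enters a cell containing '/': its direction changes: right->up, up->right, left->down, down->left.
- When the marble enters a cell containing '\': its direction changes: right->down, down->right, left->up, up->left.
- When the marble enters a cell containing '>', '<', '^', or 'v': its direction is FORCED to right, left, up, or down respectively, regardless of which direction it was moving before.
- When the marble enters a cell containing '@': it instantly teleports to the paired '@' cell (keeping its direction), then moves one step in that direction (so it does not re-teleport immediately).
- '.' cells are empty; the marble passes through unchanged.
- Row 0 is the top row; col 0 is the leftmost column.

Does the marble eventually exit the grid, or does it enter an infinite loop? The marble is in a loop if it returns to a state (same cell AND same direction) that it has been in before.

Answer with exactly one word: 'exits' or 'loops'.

Answer: exits

Derivation:
Step 1: enter (0,5), '/' deflects left->down, move down to (1,5)
Step 2: enter (1,5), '.' pass, move down to (2,5)
Step 3: enter (2,5), '.' pass, move down to (3,5)
Step 4: enter (3,5), '.' pass, move down to (4,5)
Step 5: enter (4,5), '/' deflects down->left, move left to (4,4)
Step 6: enter (4,4), '.' pass, move left to (4,3)
Step 7: enter (4,3), '/' deflects left->down, move down to (5,3)
Step 8: enter (5,3), '.' pass, move down to (6,3)
Step 9: enter (6,3), '.' pass, move down to (7,3)
Step 10: enter (7,3), '.' pass, move down to (8,3)
Step 11: enter (8,3), '<' forces down->left, move left to (8,2)
Step 12: enter (8,2), '<' forces left->left, move left to (8,1)
Step 13: enter (8,1), '.' pass, move left to (8,0)
Step 14: enter (8,0), '.' pass, move left to (8,-1)
Step 15: at (8,-1) — EXIT via left edge, pos 8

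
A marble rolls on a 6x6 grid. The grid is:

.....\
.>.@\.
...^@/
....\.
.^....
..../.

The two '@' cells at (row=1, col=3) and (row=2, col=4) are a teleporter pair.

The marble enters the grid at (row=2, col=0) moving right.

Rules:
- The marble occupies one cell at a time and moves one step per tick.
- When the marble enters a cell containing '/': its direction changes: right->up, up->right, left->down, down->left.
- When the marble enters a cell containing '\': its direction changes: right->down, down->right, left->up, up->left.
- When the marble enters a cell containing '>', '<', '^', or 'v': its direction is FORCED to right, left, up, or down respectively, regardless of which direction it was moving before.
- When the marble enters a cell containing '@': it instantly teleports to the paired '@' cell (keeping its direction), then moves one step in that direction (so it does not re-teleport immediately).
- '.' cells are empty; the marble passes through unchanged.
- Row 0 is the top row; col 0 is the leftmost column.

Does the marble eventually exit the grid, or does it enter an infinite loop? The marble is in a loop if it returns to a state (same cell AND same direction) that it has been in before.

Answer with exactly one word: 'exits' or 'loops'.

Step 1: enter (2,0), '.' pass, move right to (2,1)
Step 2: enter (2,1), '.' pass, move right to (2,2)
Step 3: enter (2,2), '.' pass, move right to (2,3)
Step 4: enter (2,3), '^' forces right->up, move up to (1,3)
Step 5: enter (1,3), '@' teleport (1,3)->(2,4), also enter (2,4), move up to (1,4)
Step 6: enter (1,4), '\' deflects up->left, move left to (1,3)
Step 7: enter (1,3), '@' teleport (1,3)->(2,4), also enter (2,4), move left to (2,3)
Step 8: enter (2,3), '^' forces left->up, move up to (1,3)
Step 9: at (1,3) dir=up — LOOP DETECTED (seen before)

Answer: loops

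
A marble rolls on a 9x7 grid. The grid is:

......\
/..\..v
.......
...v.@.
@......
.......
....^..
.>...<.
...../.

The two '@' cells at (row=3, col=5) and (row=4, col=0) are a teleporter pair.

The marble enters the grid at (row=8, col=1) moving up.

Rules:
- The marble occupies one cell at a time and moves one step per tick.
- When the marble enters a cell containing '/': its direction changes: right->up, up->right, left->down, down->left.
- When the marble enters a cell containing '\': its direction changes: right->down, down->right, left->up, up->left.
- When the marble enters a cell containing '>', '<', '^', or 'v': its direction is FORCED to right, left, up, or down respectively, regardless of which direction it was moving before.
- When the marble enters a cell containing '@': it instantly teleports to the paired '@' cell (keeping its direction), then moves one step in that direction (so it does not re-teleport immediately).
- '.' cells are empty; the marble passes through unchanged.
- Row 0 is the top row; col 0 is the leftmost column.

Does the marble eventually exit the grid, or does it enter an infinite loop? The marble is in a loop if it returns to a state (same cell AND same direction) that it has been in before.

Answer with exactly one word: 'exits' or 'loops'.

Step 1: enter (8,1), '.' pass, move up to (7,1)
Step 2: enter (7,1), '>' forces up->right, move right to (7,2)
Step 3: enter (7,2), '.' pass, move right to (7,3)
Step 4: enter (7,3), '.' pass, move right to (7,4)
Step 5: enter (7,4), '.' pass, move right to (7,5)
Step 6: enter (7,5), '<' forces right->left, move left to (7,4)
Step 7: enter (7,4), '.' pass, move left to (7,3)
Step 8: enter (7,3), '.' pass, move left to (7,2)
Step 9: enter (7,2), '.' pass, move left to (7,1)
Step 10: enter (7,1), '>' forces left->right, move right to (7,2)
Step 11: at (7,2) dir=right — LOOP DETECTED (seen before)

Answer: loops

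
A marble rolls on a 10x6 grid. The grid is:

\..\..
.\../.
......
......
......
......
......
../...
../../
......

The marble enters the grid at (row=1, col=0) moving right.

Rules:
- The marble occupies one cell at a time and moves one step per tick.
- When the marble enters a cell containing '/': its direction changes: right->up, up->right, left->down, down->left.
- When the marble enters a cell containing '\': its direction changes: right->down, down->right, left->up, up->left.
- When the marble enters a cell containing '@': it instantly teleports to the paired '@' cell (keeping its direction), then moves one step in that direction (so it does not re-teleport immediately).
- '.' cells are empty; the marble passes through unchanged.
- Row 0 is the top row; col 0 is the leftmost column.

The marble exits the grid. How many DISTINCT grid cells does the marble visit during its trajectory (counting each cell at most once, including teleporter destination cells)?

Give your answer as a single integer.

Answer: 10

Derivation:
Step 1: enter (1,0), '.' pass, move right to (1,1)
Step 2: enter (1,1), '\' deflects right->down, move down to (2,1)
Step 3: enter (2,1), '.' pass, move down to (3,1)
Step 4: enter (3,1), '.' pass, move down to (4,1)
Step 5: enter (4,1), '.' pass, move down to (5,1)
Step 6: enter (5,1), '.' pass, move down to (6,1)
Step 7: enter (6,1), '.' pass, move down to (7,1)
Step 8: enter (7,1), '.' pass, move down to (8,1)
Step 9: enter (8,1), '.' pass, move down to (9,1)
Step 10: enter (9,1), '.' pass, move down to (10,1)
Step 11: at (10,1) — EXIT via bottom edge, pos 1
Distinct cells visited: 10 (path length 10)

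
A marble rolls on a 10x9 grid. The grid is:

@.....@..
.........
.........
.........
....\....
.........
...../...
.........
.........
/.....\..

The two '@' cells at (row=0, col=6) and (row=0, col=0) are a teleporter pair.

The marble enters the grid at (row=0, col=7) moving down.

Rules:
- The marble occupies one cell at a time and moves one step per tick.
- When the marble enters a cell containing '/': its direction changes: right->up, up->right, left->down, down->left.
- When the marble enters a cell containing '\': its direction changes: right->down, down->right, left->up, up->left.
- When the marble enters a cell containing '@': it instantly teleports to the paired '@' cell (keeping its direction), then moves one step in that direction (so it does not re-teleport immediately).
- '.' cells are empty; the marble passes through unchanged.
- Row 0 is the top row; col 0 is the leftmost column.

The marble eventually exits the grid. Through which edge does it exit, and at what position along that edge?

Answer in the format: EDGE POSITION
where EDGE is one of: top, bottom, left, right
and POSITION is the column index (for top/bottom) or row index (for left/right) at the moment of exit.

Answer: bottom 7

Derivation:
Step 1: enter (0,7), '.' pass, move down to (1,7)
Step 2: enter (1,7), '.' pass, move down to (2,7)
Step 3: enter (2,7), '.' pass, move down to (3,7)
Step 4: enter (3,7), '.' pass, move down to (4,7)
Step 5: enter (4,7), '.' pass, move down to (5,7)
Step 6: enter (5,7), '.' pass, move down to (6,7)
Step 7: enter (6,7), '.' pass, move down to (7,7)
Step 8: enter (7,7), '.' pass, move down to (8,7)
Step 9: enter (8,7), '.' pass, move down to (9,7)
Step 10: enter (9,7), '.' pass, move down to (10,7)
Step 11: at (10,7) — EXIT via bottom edge, pos 7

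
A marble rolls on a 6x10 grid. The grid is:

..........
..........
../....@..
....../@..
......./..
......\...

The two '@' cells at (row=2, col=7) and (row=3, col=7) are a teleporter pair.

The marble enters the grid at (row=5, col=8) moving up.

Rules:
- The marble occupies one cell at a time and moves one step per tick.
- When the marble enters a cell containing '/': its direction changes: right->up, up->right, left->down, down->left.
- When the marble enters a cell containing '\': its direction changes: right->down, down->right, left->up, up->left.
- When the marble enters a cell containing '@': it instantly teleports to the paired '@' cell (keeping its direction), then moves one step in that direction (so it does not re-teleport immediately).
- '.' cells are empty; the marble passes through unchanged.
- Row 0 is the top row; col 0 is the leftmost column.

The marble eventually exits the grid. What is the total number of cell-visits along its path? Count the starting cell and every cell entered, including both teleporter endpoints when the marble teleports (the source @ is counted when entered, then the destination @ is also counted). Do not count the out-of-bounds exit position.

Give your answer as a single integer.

Answer: 6

Derivation:
Step 1: enter (5,8), '.' pass, move up to (4,8)
Step 2: enter (4,8), '.' pass, move up to (3,8)
Step 3: enter (3,8), '.' pass, move up to (2,8)
Step 4: enter (2,8), '.' pass, move up to (1,8)
Step 5: enter (1,8), '.' pass, move up to (0,8)
Step 6: enter (0,8), '.' pass, move up to (-1,8)
Step 7: at (-1,8) — EXIT via top edge, pos 8
Path length (cell visits): 6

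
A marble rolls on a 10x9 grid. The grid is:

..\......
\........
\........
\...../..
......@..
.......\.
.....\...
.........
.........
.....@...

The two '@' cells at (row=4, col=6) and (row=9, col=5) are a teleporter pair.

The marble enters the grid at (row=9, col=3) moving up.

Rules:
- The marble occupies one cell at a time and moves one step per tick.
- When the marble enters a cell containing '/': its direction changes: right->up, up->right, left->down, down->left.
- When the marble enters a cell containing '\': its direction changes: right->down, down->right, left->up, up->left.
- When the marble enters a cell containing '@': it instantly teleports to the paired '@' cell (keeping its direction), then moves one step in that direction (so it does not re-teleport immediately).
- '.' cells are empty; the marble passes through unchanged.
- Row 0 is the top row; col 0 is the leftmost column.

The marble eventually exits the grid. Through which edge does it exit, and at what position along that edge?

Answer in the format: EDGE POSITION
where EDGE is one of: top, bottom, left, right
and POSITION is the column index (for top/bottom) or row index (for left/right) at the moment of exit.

Answer: top 3

Derivation:
Step 1: enter (9,3), '.' pass, move up to (8,3)
Step 2: enter (8,3), '.' pass, move up to (7,3)
Step 3: enter (7,3), '.' pass, move up to (6,3)
Step 4: enter (6,3), '.' pass, move up to (5,3)
Step 5: enter (5,3), '.' pass, move up to (4,3)
Step 6: enter (4,3), '.' pass, move up to (3,3)
Step 7: enter (3,3), '.' pass, move up to (2,3)
Step 8: enter (2,3), '.' pass, move up to (1,3)
Step 9: enter (1,3), '.' pass, move up to (0,3)
Step 10: enter (0,3), '.' pass, move up to (-1,3)
Step 11: at (-1,3) — EXIT via top edge, pos 3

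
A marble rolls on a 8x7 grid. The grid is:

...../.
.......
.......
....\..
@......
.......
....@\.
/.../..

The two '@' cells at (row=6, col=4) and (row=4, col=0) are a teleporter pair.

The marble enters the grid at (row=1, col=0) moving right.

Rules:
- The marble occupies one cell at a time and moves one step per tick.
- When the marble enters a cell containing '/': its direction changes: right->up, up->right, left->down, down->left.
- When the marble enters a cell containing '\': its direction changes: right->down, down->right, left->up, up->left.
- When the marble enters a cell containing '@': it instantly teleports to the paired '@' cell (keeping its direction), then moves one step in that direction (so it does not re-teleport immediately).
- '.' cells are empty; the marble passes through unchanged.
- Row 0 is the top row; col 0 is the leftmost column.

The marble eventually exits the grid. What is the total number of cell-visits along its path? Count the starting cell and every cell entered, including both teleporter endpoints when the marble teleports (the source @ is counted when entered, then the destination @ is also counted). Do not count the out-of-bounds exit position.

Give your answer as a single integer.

Step 1: enter (1,0), '.' pass, move right to (1,1)
Step 2: enter (1,1), '.' pass, move right to (1,2)
Step 3: enter (1,2), '.' pass, move right to (1,3)
Step 4: enter (1,3), '.' pass, move right to (1,4)
Step 5: enter (1,4), '.' pass, move right to (1,5)
Step 6: enter (1,5), '.' pass, move right to (1,6)
Step 7: enter (1,6), '.' pass, move right to (1,7)
Step 8: at (1,7) — EXIT via right edge, pos 1
Path length (cell visits): 7

Answer: 7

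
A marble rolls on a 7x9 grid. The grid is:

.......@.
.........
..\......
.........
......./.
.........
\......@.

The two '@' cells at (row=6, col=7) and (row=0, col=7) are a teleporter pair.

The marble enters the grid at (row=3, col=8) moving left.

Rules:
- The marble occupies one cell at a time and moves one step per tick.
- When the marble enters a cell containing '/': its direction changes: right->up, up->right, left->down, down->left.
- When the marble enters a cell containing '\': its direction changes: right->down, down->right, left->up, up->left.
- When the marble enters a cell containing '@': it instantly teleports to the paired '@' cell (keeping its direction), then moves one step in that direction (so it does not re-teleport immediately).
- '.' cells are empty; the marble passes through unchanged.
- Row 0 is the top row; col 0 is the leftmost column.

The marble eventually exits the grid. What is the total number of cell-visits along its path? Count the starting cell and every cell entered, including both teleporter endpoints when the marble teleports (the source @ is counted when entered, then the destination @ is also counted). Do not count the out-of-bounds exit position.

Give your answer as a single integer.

Step 1: enter (3,8), '.' pass, move left to (3,7)
Step 2: enter (3,7), '.' pass, move left to (3,6)
Step 3: enter (3,6), '.' pass, move left to (3,5)
Step 4: enter (3,5), '.' pass, move left to (3,4)
Step 5: enter (3,4), '.' pass, move left to (3,3)
Step 6: enter (3,3), '.' pass, move left to (3,2)
Step 7: enter (3,2), '.' pass, move left to (3,1)
Step 8: enter (3,1), '.' pass, move left to (3,0)
Step 9: enter (3,0), '.' pass, move left to (3,-1)
Step 10: at (3,-1) — EXIT via left edge, pos 3
Path length (cell visits): 9

Answer: 9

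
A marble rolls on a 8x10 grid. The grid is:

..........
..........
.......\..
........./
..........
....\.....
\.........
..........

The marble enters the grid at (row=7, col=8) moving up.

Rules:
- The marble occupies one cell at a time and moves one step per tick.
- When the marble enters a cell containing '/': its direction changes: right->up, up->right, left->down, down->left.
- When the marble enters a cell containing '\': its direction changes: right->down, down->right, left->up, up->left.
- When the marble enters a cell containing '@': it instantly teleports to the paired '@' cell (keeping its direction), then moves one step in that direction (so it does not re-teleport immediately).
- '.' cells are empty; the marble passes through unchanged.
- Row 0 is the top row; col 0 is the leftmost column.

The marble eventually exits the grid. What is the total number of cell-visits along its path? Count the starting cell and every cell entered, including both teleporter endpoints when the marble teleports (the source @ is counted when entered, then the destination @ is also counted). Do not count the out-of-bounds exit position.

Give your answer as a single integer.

Step 1: enter (7,8), '.' pass, move up to (6,8)
Step 2: enter (6,8), '.' pass, move up to (5,8)
Step 3: enter (5,8), '.' pass, move up to (4,8)
Step 4: enter (4,8), '.' pass, move up to (3,8)
Step 5: enter (3,8), '.' pass, move up to (2,8)
Step 6: enter (2,8), '.' pass, move up to (1,8)
Step 7: enter (1,8), '.' pass, move up to (0,8)
Step 8: enter (0,8), '.' pass, move up to (-1,8)
Step 9: at (-1,8) — EXIT via top edge, pos 8
Path length (cell visits): 8

Answer: 8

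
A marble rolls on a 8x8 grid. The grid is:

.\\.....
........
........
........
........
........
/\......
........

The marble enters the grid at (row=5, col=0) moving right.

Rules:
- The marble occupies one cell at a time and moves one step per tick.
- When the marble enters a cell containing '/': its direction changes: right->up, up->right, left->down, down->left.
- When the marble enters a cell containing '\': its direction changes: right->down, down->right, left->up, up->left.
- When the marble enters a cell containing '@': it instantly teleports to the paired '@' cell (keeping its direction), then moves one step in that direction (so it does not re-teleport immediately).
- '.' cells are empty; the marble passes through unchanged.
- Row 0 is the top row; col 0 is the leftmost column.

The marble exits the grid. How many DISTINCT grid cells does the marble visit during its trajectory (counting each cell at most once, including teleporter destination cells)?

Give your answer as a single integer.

Step 1: enter (5,0), '.' pass, move right to (5,1)
Step 2: enter (5,1), '.' pass, move right to (5,2)
Step 3: enter (5,2), '.' pass, move right to (5,3)
Step 4: enter (5,3), '.' pass, move right to (5,4)
Step 5: enter (5,4), '.' pass, move right to (5,5)
Step 6: enter (5,5), '.' pass, move right to (5,6)
Step 7: enter (5,6), '.' pass, move right to (5,7)
Step 8: enter (5,7), '.' pass, move right to (5,8)
Step 9: at (5,8) — EXIT via right edge, pos 5
Distinct cells visited: 8 (path length 8)

Answer: 8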